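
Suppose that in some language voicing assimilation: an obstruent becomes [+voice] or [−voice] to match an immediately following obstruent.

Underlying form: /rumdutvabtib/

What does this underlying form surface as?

/t/ before /v/ (voiced) → [d]
/b/ before /t/ (voiceless) → [p]

[rumdudvaptib]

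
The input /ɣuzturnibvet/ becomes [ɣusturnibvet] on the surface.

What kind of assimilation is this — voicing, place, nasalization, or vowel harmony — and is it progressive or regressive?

voicing assimilation, regressive

/z/→[s].
Each target copies a feature from the following segment, so the direction is regressive.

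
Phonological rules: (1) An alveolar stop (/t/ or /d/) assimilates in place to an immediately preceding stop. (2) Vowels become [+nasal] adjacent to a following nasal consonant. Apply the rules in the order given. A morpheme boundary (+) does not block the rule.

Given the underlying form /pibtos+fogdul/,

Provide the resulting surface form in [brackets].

Rule 1: /t/ after /b/ (labial) → [p]
Rule 1: /d/ after /g/ (velar) → [g]
After rule 1: pibpos+foggul
Rule 2: no segment meets the rule's conditions; no change.

[pibpos+foggul]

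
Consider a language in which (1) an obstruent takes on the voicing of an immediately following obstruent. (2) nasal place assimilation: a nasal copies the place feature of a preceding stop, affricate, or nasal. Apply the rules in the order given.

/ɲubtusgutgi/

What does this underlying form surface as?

[ɲuptuzgudgi]

Rule 1: /b/ before /t/ (voiceless) → [p]
Rule 1: /s/ before /g/ (voiced) → [z]
Rule 1: /t/ before /g/ (voiced) → [d]
After rule 1: ɲuptuzgudgi
Rule 2: no segment meets the rule's conditions; no change.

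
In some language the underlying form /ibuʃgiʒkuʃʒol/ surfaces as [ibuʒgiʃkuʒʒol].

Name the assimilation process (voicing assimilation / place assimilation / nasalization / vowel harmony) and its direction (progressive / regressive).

/ʃ/→[ʒ] /ʒ/→[ʃ] /ʃ/→[ʒ].
Each target copies a feature from the following segment, so the direction is regressive.

voicing assimilation, regressive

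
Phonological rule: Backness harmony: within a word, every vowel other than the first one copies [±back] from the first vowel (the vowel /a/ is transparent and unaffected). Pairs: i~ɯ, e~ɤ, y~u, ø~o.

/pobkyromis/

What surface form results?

[pobkuromɯs]

/y/ harmonizes with /o/ ([+back]) → [u]
/i/ harmonizes with /o/ ([+back]) → [ɯ]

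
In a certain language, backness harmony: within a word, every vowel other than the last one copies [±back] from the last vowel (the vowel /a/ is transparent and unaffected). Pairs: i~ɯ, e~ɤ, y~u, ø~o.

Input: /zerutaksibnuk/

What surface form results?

/e/ harmonizes with /u/ ([+back]) → [ɤ]
/i/ harmonizes with /u/ ([+back]) → [ɯ]

[zɤrutaksɯbnuk]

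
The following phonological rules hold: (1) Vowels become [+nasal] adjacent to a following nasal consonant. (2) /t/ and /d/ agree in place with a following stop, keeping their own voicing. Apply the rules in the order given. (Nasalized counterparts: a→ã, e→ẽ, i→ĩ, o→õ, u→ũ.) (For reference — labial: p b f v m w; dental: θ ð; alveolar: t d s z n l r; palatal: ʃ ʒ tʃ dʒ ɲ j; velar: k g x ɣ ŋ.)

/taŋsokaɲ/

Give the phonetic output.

Rule 1: /a/ before nasal /ŋ/ → [ã]
Rule 1: /a/ before nasal /ɲ/ → [ã]
After rule 1: tãŋsokãɲ
Rule 2: no segment meets the rule's conditions; no change.

[tãŋsokãɲ]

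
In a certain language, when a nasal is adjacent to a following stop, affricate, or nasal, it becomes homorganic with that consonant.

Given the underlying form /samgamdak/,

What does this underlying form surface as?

/m/ before /g/ (velar) → [ŋ]
/m/ before /d/ (alveolar) → [n]

[saŋgandak]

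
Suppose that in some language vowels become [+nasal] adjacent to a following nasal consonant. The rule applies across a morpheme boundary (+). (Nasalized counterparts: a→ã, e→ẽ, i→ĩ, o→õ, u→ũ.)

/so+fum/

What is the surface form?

/u/ before nasal /m/ → [ũ]

[so+fũm]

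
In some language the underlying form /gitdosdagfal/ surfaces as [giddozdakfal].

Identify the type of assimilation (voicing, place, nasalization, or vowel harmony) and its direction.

voicing assimilation, regressive

/t/→[d] /s/→[z] /g/→[k].
Each target copies a feature from the following segment, so the direction is regressive.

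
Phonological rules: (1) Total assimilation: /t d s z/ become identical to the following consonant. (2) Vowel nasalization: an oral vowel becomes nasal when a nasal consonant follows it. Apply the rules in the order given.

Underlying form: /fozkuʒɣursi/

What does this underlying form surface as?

[fokkuʒɣursi]

Rule 1: /z/ before /k/ → [k] (total assimilation)
After rule 1: fokkuʒɣursi
Rule 2: no segment meets the rule's conditions; no change.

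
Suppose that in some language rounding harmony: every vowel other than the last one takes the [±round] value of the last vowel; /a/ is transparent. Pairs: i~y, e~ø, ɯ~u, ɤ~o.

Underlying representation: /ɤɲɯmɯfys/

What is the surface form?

[oɲumufys]

/ɤ/ harmonizes with /y/ ([+round]) → [o]
/ɯ/ harmonizes with /y/ ([+round]) → [u]
/ɯ/ harmonizes with /y/ ([+round]) → [u]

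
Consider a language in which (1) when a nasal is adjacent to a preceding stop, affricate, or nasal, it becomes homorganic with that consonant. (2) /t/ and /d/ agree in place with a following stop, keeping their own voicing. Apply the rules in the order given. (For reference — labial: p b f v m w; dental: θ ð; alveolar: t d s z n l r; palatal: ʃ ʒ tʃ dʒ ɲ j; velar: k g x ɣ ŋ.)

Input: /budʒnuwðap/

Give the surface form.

[budʒɲuwðap]

Rule 1: /n/ after /dʒ/ (palatal) → [ɲ]
After rule 1: budʒɲuwðap
Rule 2: no segment meets the rule's conditions; no change.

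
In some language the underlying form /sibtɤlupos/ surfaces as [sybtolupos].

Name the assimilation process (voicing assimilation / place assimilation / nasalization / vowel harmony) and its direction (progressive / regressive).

/i/→[y] /ɤ/→[o].
Vowels agree with the last vowel, so the harmony is regressive.

vowel harmony, regressive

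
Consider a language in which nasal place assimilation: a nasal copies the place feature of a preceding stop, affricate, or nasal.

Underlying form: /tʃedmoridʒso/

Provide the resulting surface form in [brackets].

[tʃednoridʒso]

/m/ after /d/ (alveolar) → [n]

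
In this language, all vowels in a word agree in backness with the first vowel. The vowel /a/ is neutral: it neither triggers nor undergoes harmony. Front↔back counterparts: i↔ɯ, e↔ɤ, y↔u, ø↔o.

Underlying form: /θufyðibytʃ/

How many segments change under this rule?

3

/y/ harmonizes with /u/ ([+back]) → [u]
/i/ harmonizes with /u/ ([+back]) → [ɯ]
/y/ harmonizes with /u/ ([+back]) → [u]
3 segments change.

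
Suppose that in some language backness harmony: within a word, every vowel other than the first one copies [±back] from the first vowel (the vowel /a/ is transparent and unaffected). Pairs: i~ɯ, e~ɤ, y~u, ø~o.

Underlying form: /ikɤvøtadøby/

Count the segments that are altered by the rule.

/ɤ/ harmonizes with /i/ ([-back]) → [e]
1 segment changes.

1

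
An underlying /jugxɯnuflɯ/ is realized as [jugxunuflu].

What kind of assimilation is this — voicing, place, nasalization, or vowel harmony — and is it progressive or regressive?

vowel harmony, progressive

/ɯ/→[u] /ɯ/→[u].
Vowels agree with the first vowel, so the harmony is progressive.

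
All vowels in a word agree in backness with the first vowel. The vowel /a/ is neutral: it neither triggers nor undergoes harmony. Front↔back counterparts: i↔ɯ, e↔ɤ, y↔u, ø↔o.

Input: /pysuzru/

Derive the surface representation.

/u/ harmonizes with /y/ ([-back]) → [y]
/u/ harmonizes with /y/ ([-back]) → [y]

[pysyzry]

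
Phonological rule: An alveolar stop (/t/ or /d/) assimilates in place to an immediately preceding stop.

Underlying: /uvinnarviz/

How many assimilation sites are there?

0

No segment meets the rule's conditions.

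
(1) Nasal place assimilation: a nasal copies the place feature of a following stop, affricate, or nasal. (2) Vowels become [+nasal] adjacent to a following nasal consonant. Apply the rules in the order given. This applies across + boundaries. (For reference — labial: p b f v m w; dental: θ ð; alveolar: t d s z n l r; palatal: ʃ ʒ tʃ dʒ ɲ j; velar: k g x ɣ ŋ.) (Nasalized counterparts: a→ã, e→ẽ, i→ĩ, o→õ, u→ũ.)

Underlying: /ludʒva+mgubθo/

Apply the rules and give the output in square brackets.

[ludʒvã+ŋgubθo]

Rule 1: /m/ before /g/ (velar) → [ŋ]
After rule 1: ludʒva+ŋgubθo
Rule 2: /a/ before nasal /ŋ/ → [ã]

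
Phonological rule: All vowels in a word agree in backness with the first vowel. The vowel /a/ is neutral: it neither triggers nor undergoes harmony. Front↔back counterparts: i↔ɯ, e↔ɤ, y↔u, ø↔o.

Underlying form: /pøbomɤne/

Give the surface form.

[pøbømene]

/o/ harmonizes with /ø/ ([-back]) → [ø]
/ɤ/ harmonizes with /ø/ ([-back]) → [e]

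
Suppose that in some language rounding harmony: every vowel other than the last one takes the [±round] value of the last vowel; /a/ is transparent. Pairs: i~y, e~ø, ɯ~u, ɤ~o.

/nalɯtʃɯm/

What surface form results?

no segment meets the rule's conditions; no change.

[nalɯtʃɯm]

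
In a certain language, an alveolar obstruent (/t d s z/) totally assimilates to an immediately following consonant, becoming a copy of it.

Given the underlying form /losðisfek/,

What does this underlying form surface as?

/s/ before /ð/ → [ð] (total assimilation)
/s/ before /f/ → [f] (total assimilation)

[loððiffek]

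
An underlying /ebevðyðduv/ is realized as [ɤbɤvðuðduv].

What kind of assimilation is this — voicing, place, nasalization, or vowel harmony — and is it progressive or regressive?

vowel harmony, regressive

/e/→[ɤ] /e/→[ɤ] /y/→[u].
Vowels agree with the last vowel, so the harmony is regressive.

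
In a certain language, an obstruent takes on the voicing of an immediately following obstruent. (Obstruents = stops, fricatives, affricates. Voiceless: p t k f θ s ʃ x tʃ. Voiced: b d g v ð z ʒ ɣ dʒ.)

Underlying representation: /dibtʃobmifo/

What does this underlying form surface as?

/b/ before /tʃ/ (voiceless) → [p]

[diptʃobmifo]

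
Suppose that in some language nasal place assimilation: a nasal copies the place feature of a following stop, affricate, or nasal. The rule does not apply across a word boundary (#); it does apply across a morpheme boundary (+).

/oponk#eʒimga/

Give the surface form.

/n/ before /k/ (velar) → [ŋ]
/m/ before /g/ (velar) → [ŋ]

[opoŋk#eʒiŋga]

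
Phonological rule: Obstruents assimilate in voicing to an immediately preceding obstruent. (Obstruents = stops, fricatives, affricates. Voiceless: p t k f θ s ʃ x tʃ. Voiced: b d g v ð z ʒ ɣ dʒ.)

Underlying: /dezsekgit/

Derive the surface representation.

[dezzekkit]

/s/ after /z/ (voiced) → [z]
/g/ after /k/ (voiceless) → [k]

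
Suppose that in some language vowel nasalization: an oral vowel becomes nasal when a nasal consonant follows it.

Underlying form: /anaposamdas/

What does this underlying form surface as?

/a/ before nasal /n/ → [ã]
/a/ before nasal /m/ → [ã]

[ãnaposãmdas]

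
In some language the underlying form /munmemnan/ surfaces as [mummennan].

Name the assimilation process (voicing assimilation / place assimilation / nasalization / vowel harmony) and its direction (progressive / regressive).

/n/→[m] /m/→[n].
Each target copies a feature from the following segment, so the direction is regressive.

place assimilation, regressive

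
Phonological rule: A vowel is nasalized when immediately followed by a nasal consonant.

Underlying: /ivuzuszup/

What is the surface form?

no segment meets the rule's conditions; no change.

[ivuzuszup]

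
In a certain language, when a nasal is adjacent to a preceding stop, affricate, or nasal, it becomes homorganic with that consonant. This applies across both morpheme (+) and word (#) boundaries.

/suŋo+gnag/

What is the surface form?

[suŋo+gŋag]

/n/ after /g/ (velar) → [ŋ]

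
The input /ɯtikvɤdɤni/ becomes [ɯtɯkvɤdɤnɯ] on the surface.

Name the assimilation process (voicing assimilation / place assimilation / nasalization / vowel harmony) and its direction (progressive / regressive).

/i/→[ɯ] /i/→[ɯ].
Vowels agree with the first vowel, so the harmony is progressive.

vowel harmony, progressive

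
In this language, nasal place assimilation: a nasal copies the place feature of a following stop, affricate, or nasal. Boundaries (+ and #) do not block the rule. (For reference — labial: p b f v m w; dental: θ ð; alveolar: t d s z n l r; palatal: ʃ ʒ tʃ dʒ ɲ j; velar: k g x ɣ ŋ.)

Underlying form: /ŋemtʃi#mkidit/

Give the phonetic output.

/m/ before /tʃ/ (palatal) → [ɲ]
/m/ before /k/ (velar) → [ŋ]

[ŋeɲtʃi#ŋkidit]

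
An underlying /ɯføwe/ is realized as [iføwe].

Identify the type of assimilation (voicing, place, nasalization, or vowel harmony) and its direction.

/ɯ/→[i].
Vowels agree with the last vowel, so the harmony is regressive.

vowel harmony, regressive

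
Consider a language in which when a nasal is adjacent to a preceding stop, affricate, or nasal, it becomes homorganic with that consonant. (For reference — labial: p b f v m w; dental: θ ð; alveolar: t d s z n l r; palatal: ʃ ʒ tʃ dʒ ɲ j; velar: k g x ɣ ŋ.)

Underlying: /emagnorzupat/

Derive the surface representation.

[emagŋorzupat]

/n/ after /g/ (velar) → [ŋ]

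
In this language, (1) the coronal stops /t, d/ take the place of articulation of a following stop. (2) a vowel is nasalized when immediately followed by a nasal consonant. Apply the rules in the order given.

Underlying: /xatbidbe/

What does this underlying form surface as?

Rule 1: /t/ before /b/ (labial) → [p]
Rule 1: /d/ before /b/ (labial) → [b]
After rule 1: xapbibbe
Rule 2: no segment meets the rule's conditions; no change.

[xapbibbe]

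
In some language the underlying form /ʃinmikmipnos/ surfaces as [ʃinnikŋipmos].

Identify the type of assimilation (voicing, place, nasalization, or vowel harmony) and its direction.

place assimilation, progressive

/m/→[n] /m/→[ŋ] /n/→[m].
Each target copies a feature from the preceding segment, so the direction is progressive.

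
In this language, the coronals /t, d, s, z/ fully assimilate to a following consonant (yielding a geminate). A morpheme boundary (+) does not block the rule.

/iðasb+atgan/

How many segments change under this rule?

/s/ before /b/ → [b] (total assimilation)
/t/ before /g/ → [g] (total assimilation)
2 segments change.

2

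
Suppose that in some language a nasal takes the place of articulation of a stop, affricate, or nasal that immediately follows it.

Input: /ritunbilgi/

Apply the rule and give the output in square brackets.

[ritumbilgi]

/n/ before /b/ (labial) → [m]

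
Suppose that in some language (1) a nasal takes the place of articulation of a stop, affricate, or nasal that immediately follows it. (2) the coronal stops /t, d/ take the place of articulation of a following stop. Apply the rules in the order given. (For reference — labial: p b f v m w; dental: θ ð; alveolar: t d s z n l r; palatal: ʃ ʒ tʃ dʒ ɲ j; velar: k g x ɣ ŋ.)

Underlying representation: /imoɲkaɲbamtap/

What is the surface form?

[imoŋkambantap]

Rule 1: /ɲ/ before /k/ (velar) → [ŋ]
Rule 1: /ɲ/ before /b/ (labial) → [m]
Rule 1: /m/ before /t/ (alveolar) → [n]
After rule 1: imoŋkambantap
Rule 2: no segment meets the rule's conditions; no change.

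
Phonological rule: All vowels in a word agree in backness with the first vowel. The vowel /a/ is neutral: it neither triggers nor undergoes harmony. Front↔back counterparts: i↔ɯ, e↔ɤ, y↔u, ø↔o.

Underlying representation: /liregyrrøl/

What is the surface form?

no segment meets the rule's conditions; no change.

[liregyrrøl]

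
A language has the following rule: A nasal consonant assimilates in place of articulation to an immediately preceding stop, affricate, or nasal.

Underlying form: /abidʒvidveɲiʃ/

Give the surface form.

no segment meets the rule's conditions; no change.

[abidʒvidveɲiʃ]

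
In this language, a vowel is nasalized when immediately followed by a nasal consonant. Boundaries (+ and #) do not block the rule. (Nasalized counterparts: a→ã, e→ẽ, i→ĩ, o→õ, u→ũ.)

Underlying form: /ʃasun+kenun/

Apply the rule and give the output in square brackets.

[ʃasũn+kẽnũn]

/u/ before nasal /n/ → [ũ]
/e/ before nasal /n/ → [ẽ]
/u/ before nasal /n/ → [ũ]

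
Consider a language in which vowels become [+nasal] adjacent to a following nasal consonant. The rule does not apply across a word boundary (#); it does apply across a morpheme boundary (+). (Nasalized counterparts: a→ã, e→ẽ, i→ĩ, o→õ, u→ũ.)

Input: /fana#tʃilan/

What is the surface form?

[fãna#tʃilãn]

/a/ before nasal /n/ → [ã]
/a/ before nasal /n/ → [ã]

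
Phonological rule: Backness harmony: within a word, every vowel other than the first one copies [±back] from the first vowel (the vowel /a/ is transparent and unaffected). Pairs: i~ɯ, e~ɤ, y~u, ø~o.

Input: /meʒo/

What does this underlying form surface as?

/o/ harmonizes with /e/ ([-back]) → [ø]

[meʒø]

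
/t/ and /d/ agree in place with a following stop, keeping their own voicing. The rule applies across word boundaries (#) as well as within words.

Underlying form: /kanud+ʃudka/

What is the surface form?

[kanud+ʃugka]

/d/ before /k/ (velar) → [g]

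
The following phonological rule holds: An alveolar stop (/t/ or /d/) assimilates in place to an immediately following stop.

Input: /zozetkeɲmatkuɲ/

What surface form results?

/t/ before /k/ (velar) → [k]
/t/ before /k/ (velar) → [k]

[zozekkeɲmakkuɲ]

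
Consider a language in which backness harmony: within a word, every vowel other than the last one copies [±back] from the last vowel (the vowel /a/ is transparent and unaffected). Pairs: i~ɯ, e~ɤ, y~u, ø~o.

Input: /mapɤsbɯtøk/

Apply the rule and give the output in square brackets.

/ɤ/ harmonizes with /ø/ ([-back]) → [e]
/ɯ/ harmonizes with /ø/ ([-back]) → [i]

[mapesbitøk]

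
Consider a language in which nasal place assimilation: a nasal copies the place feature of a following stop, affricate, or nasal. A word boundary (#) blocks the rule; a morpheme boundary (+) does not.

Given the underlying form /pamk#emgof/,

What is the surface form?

[paŋk#eŋgof]

/m/ before /k/ (velar) → [ŋ]
/m/ before /g/ (velar) → [ŋ]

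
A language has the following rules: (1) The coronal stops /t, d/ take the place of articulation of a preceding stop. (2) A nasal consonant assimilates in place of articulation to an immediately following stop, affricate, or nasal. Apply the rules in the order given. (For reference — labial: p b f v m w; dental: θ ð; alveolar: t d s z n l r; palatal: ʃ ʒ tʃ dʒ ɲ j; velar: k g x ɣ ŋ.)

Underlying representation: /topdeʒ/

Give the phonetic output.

Rule 1: /d/ after /p/ (labial) → [b]
After rule 1: topbeʒ
Rule 2: no segment meets the rule's conditions; no change.

[topbeʒ]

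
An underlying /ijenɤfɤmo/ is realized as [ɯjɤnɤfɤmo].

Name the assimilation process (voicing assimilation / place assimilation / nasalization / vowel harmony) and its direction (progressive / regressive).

/i/→[ɯ] /e/→[ɤ].
Vowels agree with the last vowel, so the harmony is regressive.

vowel harmony, regressive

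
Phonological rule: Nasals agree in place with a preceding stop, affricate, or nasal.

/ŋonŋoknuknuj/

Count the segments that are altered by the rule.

/ŋ/ after /n/ (alveolar) → [n]
/n/ after /k/ (velar) → [ŋ]
/n/ after /k/ (velar) → [ŋ]
3 segments change.

3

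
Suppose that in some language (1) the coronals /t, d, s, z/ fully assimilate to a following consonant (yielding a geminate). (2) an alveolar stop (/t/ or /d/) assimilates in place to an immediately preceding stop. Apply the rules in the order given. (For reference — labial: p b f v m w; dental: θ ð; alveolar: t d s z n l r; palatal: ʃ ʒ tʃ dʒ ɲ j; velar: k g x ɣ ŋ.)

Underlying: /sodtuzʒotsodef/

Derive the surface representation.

[sottuʒʒossodef]

Rule 1: /d/ before /t/ → [t] (total assimilation)
Rule 1: /z/ before /ʒ/ → [ʒ] (total assimilation)
Rule 1: /t/ before /s/ → [s] (total assimilation)
After rule 1: sottuʒʒossodef
Rule 2: no segment meets the rule's conditions; no change.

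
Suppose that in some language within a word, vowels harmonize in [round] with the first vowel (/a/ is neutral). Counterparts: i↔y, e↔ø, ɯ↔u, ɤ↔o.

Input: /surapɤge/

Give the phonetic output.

/ɤ/ harmonizes with /u/ ([+round]) → [o]
/e/ harmonizes with /u/ ([+round]) → [ø]

[surapogø]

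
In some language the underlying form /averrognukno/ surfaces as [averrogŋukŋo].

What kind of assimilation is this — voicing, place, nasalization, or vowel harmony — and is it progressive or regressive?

/n/→[ŋ] /n/→[ŋ].
Each target copies a feature from the preceding segment, so the direction is progressive.

place assimilation, progressive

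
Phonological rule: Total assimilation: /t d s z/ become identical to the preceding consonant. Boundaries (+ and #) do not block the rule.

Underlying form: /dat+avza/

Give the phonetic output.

[dat+avva]

/z/ after /v/ → [v] (total assimilation)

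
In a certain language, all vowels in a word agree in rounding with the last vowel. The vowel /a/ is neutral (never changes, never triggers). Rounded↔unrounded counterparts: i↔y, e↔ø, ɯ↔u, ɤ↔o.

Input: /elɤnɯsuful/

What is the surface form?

/e/ harmonizes with /u/ ([+round]) → [ø]
/ɤ/ harmonizes with /u/ ([+round]) → [o]
/ɯ/ harmonizes with /u/ ([+round]) → [u]

[ølonusuful]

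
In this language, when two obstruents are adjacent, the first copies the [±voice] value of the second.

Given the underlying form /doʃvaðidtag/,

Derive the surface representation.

/ʃ/ before /v/ (voiced) → [ʒ]
/d/ before /t/ (voiceless) → [t]

[doʒvaðittag]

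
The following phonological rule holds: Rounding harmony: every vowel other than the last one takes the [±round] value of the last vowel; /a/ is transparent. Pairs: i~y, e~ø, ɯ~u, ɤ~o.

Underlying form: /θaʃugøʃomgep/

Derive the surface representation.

[θaʃɯgeʃɤmgep]

/u/ harmonizes with /e/ ([-round]) → [ɯ]
/ø/ harmonizes with /e/ ([-round]) → [e]
/o/ harmonizes with /e/ ([-round]) → [ɤ]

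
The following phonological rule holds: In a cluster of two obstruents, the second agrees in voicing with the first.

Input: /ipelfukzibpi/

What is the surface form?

/z/ after /k/ (voiceless) → [s]
/p/ after /b/ (voiced) → [b]

[ipelfuksibbi]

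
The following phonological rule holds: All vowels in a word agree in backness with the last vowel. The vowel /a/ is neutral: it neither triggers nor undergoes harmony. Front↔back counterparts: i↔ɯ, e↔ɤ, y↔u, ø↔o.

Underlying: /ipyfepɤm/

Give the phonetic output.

/i/ harmonizes with /ɤ/ ([+back]) → [ɯ]
/y/ harmonizes with /ɤ/ ([+back]) → [u]
/e/ harmonizes with /ɤ/ ([+back]) → [ɤ]

[ɯpufɤpɤm]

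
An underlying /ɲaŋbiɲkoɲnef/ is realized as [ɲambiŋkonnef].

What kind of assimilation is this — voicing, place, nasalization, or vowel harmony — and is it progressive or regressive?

place assimilation, regressive

/ŋ/→[m] /ɲ/→[ŋ] /ɲ/→[n].
Each target copies a feature from the following segment, so the direction is regressive.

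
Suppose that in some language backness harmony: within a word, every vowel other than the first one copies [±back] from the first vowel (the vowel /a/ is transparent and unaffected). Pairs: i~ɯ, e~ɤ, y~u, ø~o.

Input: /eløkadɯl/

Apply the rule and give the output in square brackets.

[eløkadil]

/ɯ/ harmonizes with /e/ ([-back]) → [i]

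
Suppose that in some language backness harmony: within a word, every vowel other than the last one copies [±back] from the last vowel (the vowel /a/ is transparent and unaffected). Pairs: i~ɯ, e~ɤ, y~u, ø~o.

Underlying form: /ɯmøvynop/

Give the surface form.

/ø/ harmonizes with /o/ ([+back]) → [o]
/y/ harmonizes with /o/ ([+back]) → [u]

[ɯmovunop]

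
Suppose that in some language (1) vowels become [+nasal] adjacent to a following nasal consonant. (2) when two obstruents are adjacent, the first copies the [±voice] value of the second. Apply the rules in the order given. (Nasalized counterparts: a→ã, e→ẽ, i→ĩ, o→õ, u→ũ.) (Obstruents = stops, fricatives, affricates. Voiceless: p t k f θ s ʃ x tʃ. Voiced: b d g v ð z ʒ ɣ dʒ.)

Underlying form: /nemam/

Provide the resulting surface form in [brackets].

Rule 1: /e/ before nasal /m/ → [ẽ]
Rule 1: /a/ before nasal /m/ → [ã]
After rule 1: nẽmãm
Rule 2: no segment meets the rule's conditions; no change.

[nẽmãm]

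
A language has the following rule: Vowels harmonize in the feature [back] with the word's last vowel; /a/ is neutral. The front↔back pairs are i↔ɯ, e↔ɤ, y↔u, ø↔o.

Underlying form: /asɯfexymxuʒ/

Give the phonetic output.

/e/ harmonizes with /u/ ([+back]) → [ɤ]
/y/ harmonizes with /u/ ([+back]) → [u]

[asɯfɤxumxuʒ]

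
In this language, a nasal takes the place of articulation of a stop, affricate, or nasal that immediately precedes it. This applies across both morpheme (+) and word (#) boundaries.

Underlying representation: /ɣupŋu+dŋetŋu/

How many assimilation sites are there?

/ŋ/ after /p/ (labial) → [m]
/ŋ/ after /d/ (alveolar) → [n]
/ŋ/ after /t/ (alveolar) → [n]
3 segments change.

3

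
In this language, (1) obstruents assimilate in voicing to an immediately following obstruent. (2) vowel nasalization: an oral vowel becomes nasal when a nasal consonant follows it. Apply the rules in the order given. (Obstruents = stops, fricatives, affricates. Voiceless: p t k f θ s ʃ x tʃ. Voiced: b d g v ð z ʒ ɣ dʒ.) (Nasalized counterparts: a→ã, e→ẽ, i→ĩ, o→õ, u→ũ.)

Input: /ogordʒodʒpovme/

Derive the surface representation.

Rule 1: /dʒ/ before /p/ (voiceless) → [tʃ]
After rule 1: ogordʒotʃpovme
Rule 2: no segment meets the rule's conditions; no change.

[ogordʒotʃpovme]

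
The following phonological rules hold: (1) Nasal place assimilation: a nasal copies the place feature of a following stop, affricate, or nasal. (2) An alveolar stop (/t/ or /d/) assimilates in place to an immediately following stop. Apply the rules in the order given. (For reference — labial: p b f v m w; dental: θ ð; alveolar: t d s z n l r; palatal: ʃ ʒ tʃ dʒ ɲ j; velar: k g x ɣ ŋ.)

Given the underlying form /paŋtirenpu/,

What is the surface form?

Rule 1: /ŋ/ before /t/ (alveolar) → [n]
Rule 1: /n/ before /p/ (labial) → [m]
After rule 1: pantirempu
Rule 2: no segment meets the rule's conditions; no change.

[pantirempu]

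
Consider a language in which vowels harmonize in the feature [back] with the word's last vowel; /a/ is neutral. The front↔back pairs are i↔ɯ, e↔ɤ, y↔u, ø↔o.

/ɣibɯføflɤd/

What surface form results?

[ɣɯbɯfoflɤd]

/i/ harmonizes with /ɤ/ ([+back]) → [ɯ]
/ø/ harmonizes with /ɤ/ ([+back]) → [o]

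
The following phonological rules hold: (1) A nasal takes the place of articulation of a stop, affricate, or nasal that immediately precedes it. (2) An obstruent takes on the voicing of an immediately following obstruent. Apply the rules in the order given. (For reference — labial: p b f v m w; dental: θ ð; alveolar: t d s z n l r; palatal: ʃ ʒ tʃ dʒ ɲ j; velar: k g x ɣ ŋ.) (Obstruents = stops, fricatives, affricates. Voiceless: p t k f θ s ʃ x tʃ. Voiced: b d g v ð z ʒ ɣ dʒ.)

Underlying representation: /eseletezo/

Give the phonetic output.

[eseletezo]

Rule 1: no segment meets the rule's conditions; no change.
After rule 1: eseletezo
Rule 2: no segment meets the rule's conditions; no change.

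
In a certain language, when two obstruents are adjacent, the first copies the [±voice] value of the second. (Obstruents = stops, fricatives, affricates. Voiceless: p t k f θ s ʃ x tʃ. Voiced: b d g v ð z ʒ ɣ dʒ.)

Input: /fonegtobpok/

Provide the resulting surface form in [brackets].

[fonektoppok]

/g/ before /t/ (voiceless) → [k]
/b/ before /p/ (voiceless) → [p]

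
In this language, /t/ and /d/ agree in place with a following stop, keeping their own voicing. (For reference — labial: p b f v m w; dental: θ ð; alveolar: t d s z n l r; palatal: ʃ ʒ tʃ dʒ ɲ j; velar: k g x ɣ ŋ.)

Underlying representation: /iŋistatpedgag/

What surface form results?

[iŋistappeggag]

/t/ before /p/ (labial) → [p]
/d/ before /g/ (velar) → [g]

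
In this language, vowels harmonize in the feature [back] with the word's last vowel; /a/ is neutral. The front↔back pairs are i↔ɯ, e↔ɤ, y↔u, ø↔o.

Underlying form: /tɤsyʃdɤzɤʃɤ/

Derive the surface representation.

/y/ harmonizes with /ɤ/ ([+back]) → [u]

[tɤsuʃdɤzɤʃɤ]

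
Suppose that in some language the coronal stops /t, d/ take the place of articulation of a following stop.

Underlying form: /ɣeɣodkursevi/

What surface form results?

/d/ before /k/ (velar) → [g]

[ɣeɣogkursevi]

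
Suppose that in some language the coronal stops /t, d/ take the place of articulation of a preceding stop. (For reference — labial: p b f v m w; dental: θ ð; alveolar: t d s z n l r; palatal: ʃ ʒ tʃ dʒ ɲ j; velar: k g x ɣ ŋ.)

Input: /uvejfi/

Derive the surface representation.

no segment meets the rule's conditions; no change.

[uvejfi]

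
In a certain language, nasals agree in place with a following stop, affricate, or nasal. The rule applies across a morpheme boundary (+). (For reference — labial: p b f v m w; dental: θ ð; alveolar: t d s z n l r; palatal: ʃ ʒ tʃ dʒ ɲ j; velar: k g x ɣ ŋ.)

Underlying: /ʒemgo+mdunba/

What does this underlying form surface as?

[ʒeŋgo+ndumba]

/m/ before /g/ (velar) → [ŋ]
/m/ before /d/ (alveolar) → [n]
/n/ before /b/ (labial) → [m]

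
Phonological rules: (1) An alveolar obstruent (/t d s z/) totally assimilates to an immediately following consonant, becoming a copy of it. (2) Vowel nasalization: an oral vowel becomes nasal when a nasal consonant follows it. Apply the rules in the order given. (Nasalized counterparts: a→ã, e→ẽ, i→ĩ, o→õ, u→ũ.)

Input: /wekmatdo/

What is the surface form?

[wekmaddo]

Rule 1: /t/ before /d/ → [d] (total assimilation)
After rule 1: wekmaddo
Rule 2: no segment meets the rule's conditions; no change.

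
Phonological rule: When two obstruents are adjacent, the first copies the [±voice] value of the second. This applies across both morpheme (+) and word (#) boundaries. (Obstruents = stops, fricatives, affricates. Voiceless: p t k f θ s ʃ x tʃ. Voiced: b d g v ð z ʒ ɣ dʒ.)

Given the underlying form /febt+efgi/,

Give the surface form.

/b/ before /t/ (voiceless) → [p]
/f/ before /g/ (voiced) → [v]

[fept+evgi]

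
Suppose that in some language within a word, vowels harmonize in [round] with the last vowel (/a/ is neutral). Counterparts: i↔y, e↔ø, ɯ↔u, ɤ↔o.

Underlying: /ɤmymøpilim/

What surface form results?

[ɤmimepilim]

/y/ harmonizes with /i/ ([-round]) → [i]
/ø/ harmonizes with /i/ ([-round]) → [e]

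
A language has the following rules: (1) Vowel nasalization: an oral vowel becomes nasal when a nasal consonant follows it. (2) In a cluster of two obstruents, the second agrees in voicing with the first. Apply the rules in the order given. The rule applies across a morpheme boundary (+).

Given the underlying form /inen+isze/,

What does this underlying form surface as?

[ĩnẽn+isse]

Rule 1: /i/ before nasal /n/ → [ĩ]
Rule 1: /e/ before nasal /n/ → [ẽ]
After rule 1: ĩnẽn+isze
Rule 2: /z/ after /s/ (voiceless) → [s]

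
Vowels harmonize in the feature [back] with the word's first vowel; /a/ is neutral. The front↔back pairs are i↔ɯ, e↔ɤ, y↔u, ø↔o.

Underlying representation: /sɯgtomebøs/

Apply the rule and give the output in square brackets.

[sɯgtomɤbos]

/e/ harmonizes with /ɯ/ ([+back]) → [ɤ]
/ø/ harmonizes with /ɯ/ ([+back]) → [o]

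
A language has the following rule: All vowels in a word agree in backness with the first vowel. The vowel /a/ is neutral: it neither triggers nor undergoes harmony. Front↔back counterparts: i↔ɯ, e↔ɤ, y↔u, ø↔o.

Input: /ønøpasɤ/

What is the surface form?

[ønøpase]

/ɤ/ harmonizes with /ø/ ([-back]) → [e]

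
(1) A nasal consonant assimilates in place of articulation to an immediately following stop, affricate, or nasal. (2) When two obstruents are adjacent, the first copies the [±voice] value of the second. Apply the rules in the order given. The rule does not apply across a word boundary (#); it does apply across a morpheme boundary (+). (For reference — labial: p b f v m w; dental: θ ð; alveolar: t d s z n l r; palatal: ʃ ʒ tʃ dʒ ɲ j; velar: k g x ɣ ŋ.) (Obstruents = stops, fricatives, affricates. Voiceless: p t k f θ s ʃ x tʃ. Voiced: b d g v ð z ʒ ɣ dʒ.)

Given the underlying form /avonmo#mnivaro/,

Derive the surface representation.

[avommo#nnivaro]

Rule 1: /n/ before /m/ (labial) → [m]
Rule 1: /m/ before /n/ (alveolar) → [n]
After rule 1: avommo#nnivaro
Rule 2: no segment meets the rule's conditions; no change.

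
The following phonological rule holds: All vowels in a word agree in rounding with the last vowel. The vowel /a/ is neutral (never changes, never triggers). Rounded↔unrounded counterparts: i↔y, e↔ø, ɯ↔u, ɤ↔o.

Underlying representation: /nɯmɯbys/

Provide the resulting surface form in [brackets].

/ɯ/ harmonizes with /y/ ([+round]) → [u]
/ɯ/ harmonizes with /y/ ([+round]) → [u]

[numubys]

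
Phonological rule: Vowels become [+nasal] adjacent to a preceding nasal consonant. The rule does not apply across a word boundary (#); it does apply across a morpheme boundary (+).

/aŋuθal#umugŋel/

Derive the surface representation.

/u/ after nasal /ŋ/ → [ũ]
/u/ after nasal /m/ → [ũ]
/e/ after nasal /ŋ/ → [ẽ]

[aŋũθal#umũgŋẽl]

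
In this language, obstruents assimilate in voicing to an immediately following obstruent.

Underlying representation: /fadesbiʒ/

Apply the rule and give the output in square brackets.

[fadezbiʒ]

/s/ before /b/ (voiced) → [z]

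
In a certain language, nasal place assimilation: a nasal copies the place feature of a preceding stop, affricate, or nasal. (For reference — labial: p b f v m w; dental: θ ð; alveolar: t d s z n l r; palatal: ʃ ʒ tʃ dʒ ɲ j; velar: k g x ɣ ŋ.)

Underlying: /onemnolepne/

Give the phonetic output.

[onemmolepme]

/n/ after /m/ (labial) → [m]
/n/ after /p/ (labial) → [m]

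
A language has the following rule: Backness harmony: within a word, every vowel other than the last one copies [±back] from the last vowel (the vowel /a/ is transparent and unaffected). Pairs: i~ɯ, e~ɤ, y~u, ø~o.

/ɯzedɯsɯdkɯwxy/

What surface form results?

/ɯ/ harmonizes with /y/ ([-back]) → [i]
/ɯ/ harmonizes with /y/ ([-back]) → [i]
/ɯ/ harmonizes with /y/ ([-back]) → [i]
/ɯ/ harmonizes with /y/ ([-back]) → [i]

[izedisidkiwxy]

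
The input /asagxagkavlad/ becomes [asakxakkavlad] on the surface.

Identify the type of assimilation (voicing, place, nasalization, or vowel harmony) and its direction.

/g/→[k] /g/→[k].
Each target copies a feature from the following segment, so the direction is regressive.

voicing assimilation, regressive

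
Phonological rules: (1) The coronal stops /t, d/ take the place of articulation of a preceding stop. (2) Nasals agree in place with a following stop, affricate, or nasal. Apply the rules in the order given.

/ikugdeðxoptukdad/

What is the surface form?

Rule 1: /d/ after /g/ (velar) → [g]
Rule 1: /t/ after /p/ (labial) → [p]
Rule 1: /d/ after /k/ (velar) → [g]
After rule 1: ikuggeðxoppukgad
Rule 2: no segment meets the rule's conditions; no change.

[ikuggeðxoppukgad]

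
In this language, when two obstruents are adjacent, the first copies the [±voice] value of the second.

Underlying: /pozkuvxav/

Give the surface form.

[poskufxav]

/z/ before /k/ (voiceless) → [s]
/v/ before /x/ (voiceless) → [f]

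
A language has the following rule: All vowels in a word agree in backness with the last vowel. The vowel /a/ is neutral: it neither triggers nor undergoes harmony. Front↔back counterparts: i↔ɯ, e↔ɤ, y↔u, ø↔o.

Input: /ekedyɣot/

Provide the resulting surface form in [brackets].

/e/ harmonizes with /o/ ([+back]) → [ɤ]
/e/ harmonizes with /o/ ([+back]) → [ɤ]
/y/ harmonizes with /o/ ([+back]) → [u]

[ɤkɤduɣot]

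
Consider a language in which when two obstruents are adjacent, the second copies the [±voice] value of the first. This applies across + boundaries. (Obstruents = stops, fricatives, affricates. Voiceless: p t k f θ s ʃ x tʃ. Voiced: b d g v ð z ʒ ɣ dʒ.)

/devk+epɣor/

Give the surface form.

/k/ after /v/ (voiced) → [g]
/ɣ/ after /p/ (voiceless) → [x]

[devg+epxor]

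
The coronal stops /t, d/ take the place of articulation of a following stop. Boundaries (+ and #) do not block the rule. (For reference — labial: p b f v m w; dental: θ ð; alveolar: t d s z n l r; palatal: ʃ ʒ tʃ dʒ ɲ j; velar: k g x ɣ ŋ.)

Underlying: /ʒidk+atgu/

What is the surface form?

/d/ before /k/ (velar) → [g]
/t/ before /g/ (velar) → [k]

[ʒigk+akgu]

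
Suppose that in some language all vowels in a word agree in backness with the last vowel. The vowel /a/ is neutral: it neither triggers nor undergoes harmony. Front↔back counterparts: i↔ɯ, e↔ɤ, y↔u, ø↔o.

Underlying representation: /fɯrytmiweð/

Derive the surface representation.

[firytmiweð]

/ɯ/ harmonizes with /e/ ([-back]) → [i]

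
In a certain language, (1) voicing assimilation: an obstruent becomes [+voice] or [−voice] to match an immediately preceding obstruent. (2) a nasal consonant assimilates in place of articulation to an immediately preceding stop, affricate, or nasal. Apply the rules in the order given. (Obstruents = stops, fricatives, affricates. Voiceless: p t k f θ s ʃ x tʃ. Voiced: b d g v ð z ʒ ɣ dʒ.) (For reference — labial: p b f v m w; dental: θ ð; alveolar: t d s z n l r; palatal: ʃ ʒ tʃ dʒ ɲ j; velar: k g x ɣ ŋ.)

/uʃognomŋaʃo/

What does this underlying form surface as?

Rule 1: no segment meets the rule's conditions; no change.
After rule 1: uʃognomŋaʃo
Rule 2: /n/ after /g/ (velar) → [ŋ]
Rule 2: /ŋ/ after /m/ (labial) → [m]

[uʃogŋommaʃo]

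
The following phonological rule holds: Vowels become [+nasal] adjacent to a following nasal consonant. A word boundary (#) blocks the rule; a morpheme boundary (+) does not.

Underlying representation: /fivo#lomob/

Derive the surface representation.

[fivo#lõmob]

/o/ before nasal /m/ → [õ]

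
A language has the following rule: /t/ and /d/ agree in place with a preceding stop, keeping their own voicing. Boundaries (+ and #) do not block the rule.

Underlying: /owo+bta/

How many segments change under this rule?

1

/t/ after /b/ (labial) → [p]
1 segment changes.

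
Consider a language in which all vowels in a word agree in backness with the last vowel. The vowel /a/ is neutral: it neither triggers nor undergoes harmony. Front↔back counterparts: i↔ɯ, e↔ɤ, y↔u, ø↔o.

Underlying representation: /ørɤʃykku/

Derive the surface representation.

[orɤʃukku]

/ø/ harmonizes with /u/ ([+back]) → [o]
/y/ harmonizes with /u/ ([+back]) → [u]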